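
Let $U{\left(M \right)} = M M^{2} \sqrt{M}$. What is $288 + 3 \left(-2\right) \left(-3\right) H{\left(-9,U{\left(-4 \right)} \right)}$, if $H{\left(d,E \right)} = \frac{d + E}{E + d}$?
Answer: $306$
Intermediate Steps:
$U{\left(M \right)} = M^{\frac{7}{2}}$ ($U{\left(M \right)} = M^{3} \sqrt{M} = M^{\frac{7}{2}}$)
$H{\left(d,E \right)} = 1$ ($H{\left(d,E \right)} = \frac{E + d}{E + d} = 1$)
$288 + 3 \left(-2\right) \left(-3\right) H{\left(-9,U{\left(-4 \right)} \right)} = 288 + 3 \left(-2\right) \left(-3\right) 1 = 288 + \left(-6\right) \left(-3\right) 1 = 288 + 18 \cdot 1 = 288 + 18 = 306$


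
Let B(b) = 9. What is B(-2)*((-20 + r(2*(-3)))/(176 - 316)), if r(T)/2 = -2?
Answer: 54/35 ≈ 1.5429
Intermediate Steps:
r(T) = -4 (r(T) = 2*(-2) = -4)
B(-2)*((-20 + r(2*(-3)))/(176 - 316)) = 9*((-20 - 4)/(176 - 316)) = 9*(-24/(-140)) = 9*(-24*(-1/140)) = 9*(6/35) = 54/35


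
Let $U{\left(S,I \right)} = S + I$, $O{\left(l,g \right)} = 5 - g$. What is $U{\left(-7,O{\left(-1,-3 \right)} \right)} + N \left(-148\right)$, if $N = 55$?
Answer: $-8139$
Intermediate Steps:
$U{\left(S,I \right)} = I + S$
$U{\left(-7,O{\left(-1,-3 \right)} \right)} + N \left(-148\right) = \left(\left(5 - -3\right) - 7\right) + 55 \left(-148\right) = \left(\left(5 + 3\right) - 7\right) - 8140 = \left(8 - 7\right) - 8140 = 1 - 8140 = -8139$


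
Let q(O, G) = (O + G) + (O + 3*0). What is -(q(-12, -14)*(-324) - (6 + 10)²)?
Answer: -12056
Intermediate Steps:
q(O, G) = G + 2*O (q(O, G) = (G + O) + (O + 0) = (G + O) + O = G + 2*O)
-(q(-12, -14)*(-324) - (6 + 10)²) = -((-14 + 2*(-12))*(-324) - (6 + 10)²) = -((-14 - 24)*(-324) - 1*16²) = -(-38*(-324) - 1*256) = -(12312 - 256) = -1*12056 = -12056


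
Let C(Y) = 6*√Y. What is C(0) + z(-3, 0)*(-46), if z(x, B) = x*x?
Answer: -414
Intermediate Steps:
z(x, B) = x²
C(0) + z(-3, 0)*(-46) = 6*√0 + (-3)²*(-46) = 6*0 + 9*(-46) = 0 - 414 = -414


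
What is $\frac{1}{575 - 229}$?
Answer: $\frac{1}{346} \approx 0.0028902$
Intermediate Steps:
$\frac{1}{575 - 229} = \frac{1}{346}$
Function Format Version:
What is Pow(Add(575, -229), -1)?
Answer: Rational(1, 346) ≈ 0.0028902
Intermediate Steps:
Pow(Add(575, -229), -1) = Pow(346, -1) = Rational(1, 346)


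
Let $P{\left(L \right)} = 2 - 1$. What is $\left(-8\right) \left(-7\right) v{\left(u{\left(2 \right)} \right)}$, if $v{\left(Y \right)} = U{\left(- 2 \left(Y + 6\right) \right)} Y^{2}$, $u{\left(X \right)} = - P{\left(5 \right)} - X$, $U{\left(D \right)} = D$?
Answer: $-3024$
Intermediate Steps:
$P{\left(L \right)} = 1$ ($P{\left(L \right)} = 2 - 1 = 1$)
$u{\left(X \right)} = -1 - X$ ($u{\left(X \right)} = \left(-1\right) 1 - X = -1 - X$)
$v{\left(Y \right)} = Y^{2} \left(-12 - 2 Y\right)$ ($v{\left(Y \right)} = - 2 \left(Y + 6\right) Y^{2} = - 2 \left(6 + Y\right) Y^{2} = \left(-12 - 2 Y\right) Y^{2} = Y^{2} \left(-12 - 2 Y\right)$)
$\left(-8\right) \left(-7\right) v{\left(u{\left(2 \right)} \right)} = \left(-8\right) \left(-7\right) 2 \left(-1 - 2\right)^{2} \left(-6 - \left(-1 - 2\right)\right) = 56 \cdot 2 \left(-1 - 2\right)^{2} \left(-6 - \left(-1 - 2\right)\right) = 56 \cdot 2 \left(-3\right)^{2} \left(-6 - -3\right) = 56 \cdot 2 \cdot 9 \left(-6 + 3\right) = 56 \cdot 2 \cdot 9 \left(-3\right) = 56 \left(-54\right) = -3024$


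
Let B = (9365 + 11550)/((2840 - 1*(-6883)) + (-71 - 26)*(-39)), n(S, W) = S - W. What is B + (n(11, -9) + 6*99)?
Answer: 8313599/13506 ≈ 615.55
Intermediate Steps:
B = 20915/13506 (B = 20915/((2840 + 6883) - 97*(-39)) = 20915/(9723 + 3783) = 20915/13506 ≈ 1.5486)
B + (n(11, -9) + 6*99) = 20915/13506 + ((11 - 1*(-9)) + 6*99) = 20915/13506 + ((11 + 9) + 594) = 20915/13506 + (20 + 594) = 20915/13506 + 614 = 8313599/13506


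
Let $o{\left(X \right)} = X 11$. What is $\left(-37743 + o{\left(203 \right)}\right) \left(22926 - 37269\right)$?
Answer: $509319930$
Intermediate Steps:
$o{\left(X \right)} = 11 X$
$\left(-37743 + o{\left(203 \right)}\right) \left(22926 - 37269\right) = \left(-37743 + 11 \cdot 203\right) \left(22926 - 37269\right) = \left(-37743 + 2233\right) \left(-14343\right) = \left(-35510\right) \left(-14343\right) = 509319930$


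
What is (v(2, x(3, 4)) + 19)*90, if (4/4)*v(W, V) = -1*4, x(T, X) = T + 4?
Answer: 1350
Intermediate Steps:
x(T, X) = 4 + T
v(W, V) = -4 (v(W, V) = -1*4 = -4)
(v(2, x(3, 4)) + 19)*90 = (-4 + 19)*90 = 15*90 = 1350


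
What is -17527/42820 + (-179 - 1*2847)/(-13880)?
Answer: -710634/3714635 ≈ -0.19131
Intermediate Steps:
-17527/42820 + (-179 - 1*2847)/(-13880) = -17527*1/42820 + (-179 - 2847)*(-1/13880) = -17527/42820 - 3026*(-1/13880) = -17527/42820 + 1513/6940 = -710634/3714635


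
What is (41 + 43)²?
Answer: 7056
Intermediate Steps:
(41 + 43)² = 84² = 7056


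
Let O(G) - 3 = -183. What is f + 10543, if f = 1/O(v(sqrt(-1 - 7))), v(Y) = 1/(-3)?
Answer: 1897739/180 ≈ 10543.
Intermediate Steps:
v(Y) = -1/3
O(G) = -180 (O(G) = 3 - 183 = -180)
f = -1/180 (f = 1/(-180) = -1/180 ≈ -0.0055556)
f + 10543 = -1/180 + 10543 = 1897739/180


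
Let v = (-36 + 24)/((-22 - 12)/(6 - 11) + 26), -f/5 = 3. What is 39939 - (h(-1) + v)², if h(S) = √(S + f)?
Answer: 67164130/1681 + 120*I/41 ≈ 39955.0 + 2.9268*I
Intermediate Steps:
f = -15 (f = -5*3 = -15)
h(S) = √(-15 + S) (h(S) = √(S - 15) = √(-15 + S))
v = -15/41 (v = -12/(-34/(-5) + 26) = -12/(-34*(-⅕) + 26) = -12/(34/5 + 26) = -12/164/5 = -12*5/164 = -15/41 ≈ -0.36585)
39939 - (h(-1) + v)² = 39939 - (√(-15 - 1) - 15/41)² = 39939 - (√(-16) - 15/41)² = 39939 - (4*I - 15/41)² = 39939 - (-15/41 + 4*I)²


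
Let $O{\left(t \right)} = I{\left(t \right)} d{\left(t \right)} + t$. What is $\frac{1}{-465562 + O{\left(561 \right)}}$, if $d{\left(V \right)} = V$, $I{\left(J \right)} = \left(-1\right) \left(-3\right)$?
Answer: $- \frac{1}{463318} \approx -2.1583 \cdot 10^{-6}$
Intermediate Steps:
$I{\left(J \right)} = 3$
$O{\left(t \right)} = 4 t$ ($O{\left(t \right)} = 3 t + t = 4 t$)
$\frac{1}{-465562 + O{\left(561 \right)}} = \frac{1}{-465562 + 4 \cdot 561} = \frac{1}{-465562 + 2244} = \frac{1}{-463318} = - \frac{1}{463318}$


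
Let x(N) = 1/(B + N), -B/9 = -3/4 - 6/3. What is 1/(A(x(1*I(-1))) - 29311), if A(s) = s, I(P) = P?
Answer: -95/2784541 ≈ -3.4117e-5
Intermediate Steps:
B = 99/4 (B = -9*(-3/4 - 6/3) = -9*(-3*1/4 - 6*1/3) = -9*(-3/4 - 2) = -9*(-11/4) = 99/4 ≈ 24.750)
x(N) = 1/(99/4 + N)
1/(A(x(1*I(-1))) - 29311) = 1/(4/(99 + 4*(1*(-1))) - 29311) = 1/(4/(99 + 4*(-1)) - 29311) = 1/(4/(99 - 4) - 29311) = 1/(4/95 - 29311) = 1/(-2784541/95) = -95/2784541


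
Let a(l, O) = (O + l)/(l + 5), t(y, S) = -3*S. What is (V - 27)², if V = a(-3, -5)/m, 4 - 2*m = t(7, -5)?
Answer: 83521/121 ≈ 690.26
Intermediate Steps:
m = -11/2 (m = 2 - (-3)*(-5)/2 = 2 - ½*15 = 2 - 15/2 = -11/2 ≈ -5.5000)
a(l, O) = (O + l)/(5 + l)
V = 8/11 (V = ((-5 - 3)/(5 - 3))/(-11/2) = (-8/2)*(-2/11) = ((½)*(-8))*(-2/11) = -4*(-2/11) = 8/11 ≈ 0.72727)
(V - 27)² = (8/11 - 27)² = (-289/11)² = 83521/121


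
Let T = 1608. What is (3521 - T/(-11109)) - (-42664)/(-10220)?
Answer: 4753519321/1351595 ≈ 3517.0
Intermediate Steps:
(3521 - T/(-11109)) - (-42664)/(-10220) = (3521 - 1608/(-11109)) - (-42664)/(-10220) = (3521 - 1608*(-1)/11109) - (-42664)*(-1)/10220 = (3521 - 1*(-536/3703)) - 1*10666/2555 = (3521 + 536/3703) - 10666/2555 = 13038799/3703 - 10666/2555 = 4753519321/1351595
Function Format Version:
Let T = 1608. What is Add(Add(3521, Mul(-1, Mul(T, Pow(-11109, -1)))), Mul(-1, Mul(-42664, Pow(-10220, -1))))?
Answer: Rational(4753519321, 1351595) ≈ 3517.0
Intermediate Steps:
Add(Add(3521, Mul(-1, Mul(T, Pow(-11109, -1)))), Mul(-1, Mul(-42664, Pow(-10220, -1)))) = Add(Add(3521, Mul(-1, Mul(1608, Pow(-11109, -1)))), Mul(-1, Mul(-42664, Pow(-10220, -1)))) = Add(Add(3521, Mul(-1, Mul(1608, Rational(-1, 11109)))), Mul(-1, Mul(-42664, Rational(-1, 10220)))) = Add(Add(3521, Mul(-1, Rational(-536, 3703))), Mul(-1, Rational(10666, 2555))) = Add(Add(3521, Rational(536, 3703)), Rational(-10666, 2555)) = Add(Rational(13038799, 3703), Rational(-10666, 2555)) = Rational(4753519321, 1351595)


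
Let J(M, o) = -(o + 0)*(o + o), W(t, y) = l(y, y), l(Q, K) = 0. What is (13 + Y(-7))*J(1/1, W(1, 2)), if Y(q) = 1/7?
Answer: 0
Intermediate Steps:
W(t, y) = 0
Y(q) = ⅐
J(M, o) = -2*o² (J(M, o) = -o*2*o = -2*o²)
(13 + Y(-7))*J(1/1, W(1, 2)) = (13 + ⅐)*(-2*0²) = 92*(-2*0)/7 = (92/7)*0 = 0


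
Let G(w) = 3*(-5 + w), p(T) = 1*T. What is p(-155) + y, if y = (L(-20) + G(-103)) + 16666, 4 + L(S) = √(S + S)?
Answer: 16183 + 2*I*√10 ≈ 16183.0 + 6.3246*I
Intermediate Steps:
L(S) = -4 + √2*√S (L(S) = -4 + √(S + S) = -4 + √(2*S) = -4 + √2*√S)
p(T) = T
G(w) = -15 + 3*w
y = 16338 + 2*I*√10 (y = ((-4 + √2*√(-20)) + (-15 + 3*(-103))) + 16666 = ((-4 + √2*(2*I*√5)) + (-15 - 309)) + 16666 = ((-4 + 2*I*√10) - 324) + 16666 = (-328 + 2*I*√10) + 16666 = 16338 + 2*I*√10 ≈ 16338.0 + 6.3246*I)
p(-155) + y = -155 + (16338 + 2*I*√10) = 16183 + 2*I*√10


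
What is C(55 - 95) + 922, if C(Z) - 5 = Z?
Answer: 887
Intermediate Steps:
C(Z) = 5 + Z
C(55 - 95) + 922 = (5 + (55 - 95)) + 922 = (5 - 40) + 922 = -35 + 922 = 887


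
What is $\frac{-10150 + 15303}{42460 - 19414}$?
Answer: $\frac{5153}{23046} \approx 0.2236$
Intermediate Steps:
$\frac{-10150 + 15303}{42460 - 19414} = \frac{5153}{23046}$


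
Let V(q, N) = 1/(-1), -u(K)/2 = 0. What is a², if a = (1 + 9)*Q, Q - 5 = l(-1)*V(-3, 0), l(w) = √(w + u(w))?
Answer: 2400 - 1000*I ≈ 2400.0 - 1000.0*I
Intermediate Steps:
u(K) = 0 (u(K) = -2*0 = 0)
V(q, N) = -1
l(w) = √w (l(w) = √(w + 0) = √w)
Q = 5 - I (Q = 5 + √(-1)*(-1) = 5 + I*(-1) = 5 - I ≈ 5.0 - 1.0*I)
a = 50 - 10*I (a = (1 + 9)*(5 - I) = 10*(5 - I) = 50 - 10*I ≈ 50.0 - 10.0*I)
a² = (50 - 10*I)²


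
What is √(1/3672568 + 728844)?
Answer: √2457617456518271806/1836284 ≈ 853.72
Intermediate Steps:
√(1/3672568 + 728844) = √(2676729151393/3672568) = √2457617456518271806/1836284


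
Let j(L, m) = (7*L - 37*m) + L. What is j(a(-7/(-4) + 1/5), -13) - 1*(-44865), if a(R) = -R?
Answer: 226652/5 ≈ 45330.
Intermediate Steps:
j(L, m) = -37*m + 8*L (j(L, m) = (-37*m + 7*L) + L = -37*m + 8*L)
j(a(-7/(-4) + 1/5), -13) - 1*(-44865) = (-37*(-13) + 8*(-(-7/(-4) + 1/5))) - 1*(-44865) = (481 + 8*(-(-7*(-¼) + 1*(⅕)))) + 44865 = (481 + 8*(-(7/4 + ⅕))) + 44865 = (481 + 8*(-1*39/20)) + 44865 = (481 + 8*(-39/20)) + 44865 = (481 - 78/5) + 44865 = 2327/5 + 44865 = 226652/5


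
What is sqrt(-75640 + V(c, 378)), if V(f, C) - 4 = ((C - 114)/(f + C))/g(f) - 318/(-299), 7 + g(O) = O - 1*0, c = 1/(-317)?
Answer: 4*I*sqrt(8306990933351456602165)/1325623975 ≈ 275.02*I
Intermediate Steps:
c = -1/317 ≈ -0.0031546
g(O) = -7 + O (g(O) = -7 + (O - 1*0) = -7 + (O + 0) = -7 + O)
V(f, C) = 1514/299 + (-114 + C)/((-7 + f)*(C + f)) (V(f, C) = 4 + (((C - 114)/(f + C))/(-7 + f) - 318/(-299)) = 4 + (((-114 + C)/(C + f))/(-7 + f) - 318*(-1/299)) = 4 + (((-114 + C)/(C + f))/(-7 + f) + 318/299) = 4 + ((-114 + C)/((-7 + f)*(C + f)) + 318/299) = 4 + (318/299 + (-114 + C)/((-7 + f)*(C + f))) = 1514/299 + (-114 + C)/((-7 + f)*(C + f)))
sqrt(-75640 + V(c, 378)) = sqrt(-75640 + (-34086 + 299*378 + 1514*378*(-7 - 1/317) + 1514*(-1/317)*(-7 - 1/317))/(299*(-7 - 1/317)*(378 - 1/317))) = sqrt(-75640 + (-34086 + 113022 + 1514*378*(-2220/317) + 1514*(-1/317)*(-2220/317))/(299*(-2220/317)*(119825/317))) = sqrt(-75640 + (1/299)*(-317/2220)*(317/119825)*(-34086 + 113022 - 1270488240/317 + 3361080/100489)) = sqrt(-75640 + (1/299)*(-317/2220)*(317/119825)*(-394809211296/100489)) = sqrt(-75640 + 32900767608/6628119875) = sqrt(-501318086577392/6628119875) = 4*I*sqrt(8306990933351456602165)/1325623975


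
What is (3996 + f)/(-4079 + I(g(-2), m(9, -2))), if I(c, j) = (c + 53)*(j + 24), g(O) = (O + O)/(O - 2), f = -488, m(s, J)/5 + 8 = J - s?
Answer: -3508/7913 ≈ -0.44332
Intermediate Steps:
m(s, J) = -40 - 5*s + 5*J (m(s, J) = -40 + 5*(J - s) = -40 + (-5*s + 5*J) = -40 - 5*s + 5*J)
g(O) = 2*O/(-2 + O) (g(O) = (2*O)/(-2 + O) = 2*O/(-2 + O))
I(c, j) = (24 + j)*(53 + c) (I(c, j) = (53 + c)*(24 + j) = (24 + j)*(53 + c))
(3996 + f)/(-4079 + I(g(-2), m(9, -2))) = (3996 - 488)/(-4079 + (1272 + 24*(2*(-2)/(-2 - 2)) + 53*(-40 - 5*9 + 5*(-2)) + (2*(-2)/(-2 - 2))*(-40 - 5*9 + 5*(-2)))) = 3508/(-4079 + (1272 + 24*(2*(-2)/(-4)) + 53*(-40 - 45 - 10) + (2*(-2)/(-4))*(-40 - 45 - 10))) = 3508/(-4079 + (1272 + 24*(2*(-2)*(-¼)) + 53*(-95) + (2*(-2)*(-¼))*(-95))) = 3508/(-4079 + (1272 + 24*1 - 5035 + 1*(-95))) = 3508/(-4079 + (1272 + 24 - 5035 - 95)) = 3508/(-4079 - 3834) = 3508/(-7913) = 3508*(-1/7913) = -3508/7913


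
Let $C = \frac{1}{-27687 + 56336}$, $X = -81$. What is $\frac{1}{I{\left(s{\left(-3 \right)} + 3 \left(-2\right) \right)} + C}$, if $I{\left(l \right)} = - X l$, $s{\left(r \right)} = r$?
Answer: $- \frac{28649}{20885120} \approx -0.0013717$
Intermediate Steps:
$I{\left(l \right)} = 81 l$ ($I{\left(l \right)} = \left(-1\right) \left(-81\right) l = 81 l$)
$C = \frac{1}{28649} \approx 3.4905 \cdot 10^{-5}$
$\frac{1}{I{\left(s{\left(-3 \right)} + 3 \left(-2\right) \right)} + C} = \frac{1}{81 \left(-3 + 3 \left(-2\right)\right) + \frac{1}{28649}} = \frac{1}{81 \left(-3 - 6\right) + \frac{1}{28649}} = \frac{1}{81 \left(-9\right) + \frac{1}{28649}} = \frac{1}{-729 + \frac{1}{28649}} = \frac{1}{- \frac{20885120}{28649}} = - \frac{28649}{20885120}$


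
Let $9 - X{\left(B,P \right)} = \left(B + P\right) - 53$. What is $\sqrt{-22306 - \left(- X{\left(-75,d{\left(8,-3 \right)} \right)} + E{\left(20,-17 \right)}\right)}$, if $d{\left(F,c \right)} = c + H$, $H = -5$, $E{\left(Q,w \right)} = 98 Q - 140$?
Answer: $i \sqrt{23981} \approx 154.86 i$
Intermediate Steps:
$E{\left(Q,w \right)} = -140 + 98 Q$
$d{\left(F,c \right)} = -5 + c$ ($d{\left(F,c \right)} = c - 5 = -5 + c$)
$X{\left(B,P \right)} = 62 - B - P$ ($X{\left(B,P \right)} = 9 - \left(\left(B + P\right) - 53\right) = 9 - \left(-53 + B + P\right) = 62 - B - P$)
$\sqrt{-22306 - \left(- X{\left(-75,d{\left(8,-3 \right)} \right)} + E{\left(20,-17 \right)}\right)} = \sqrt{-22306 - \left(-285 + 1960\right)} = \sqrt{-22306 + \left(\left(62 + 75 - -8\right) - \left(-140 + 1960\right)\right)} = \sqrt{-22306 + \left(\left(62 + 75 + 8\right) - 1820\right)} = \sqrt{-22306 + \left(145 - 1820\right)} = \sqrt{-22306 - 1675} = \sqrt{-23981} = i \sqrt{23981}$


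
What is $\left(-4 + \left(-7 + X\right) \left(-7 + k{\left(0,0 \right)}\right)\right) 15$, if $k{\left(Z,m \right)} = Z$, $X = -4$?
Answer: $1095$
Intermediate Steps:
$\left(-4 + \left(-7 + X\right) \left(-7 + k{\left(0,0 \right)}\right)\right) 15 = \left(-4 + \left(-7 - 4\right) \left(-7 + 0\right)\right) 15 = \left(-4 - -77\right) 15 = \left(-4 + 77\right) 15 = 73 \cdot 15 = 1095$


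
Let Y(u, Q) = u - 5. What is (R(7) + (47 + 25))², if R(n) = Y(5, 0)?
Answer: 5184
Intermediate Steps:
Y(u, Q) = -5 + u
R(n) = 0 (R(n) = -5 + 5 = 0)
(R(7) + (47 + 25))² = (0 + (47 + 25))² = (0 + 72)² = 72² = 5184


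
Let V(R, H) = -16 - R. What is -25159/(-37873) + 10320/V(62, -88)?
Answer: -64814493/492349 ≈ -131.64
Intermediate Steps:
-25159/(-37873) + 10320/V(62, -88) = -25159/(-37873) + 10320/(-16 - 1*62) = -25159*(-1/37873) + 10320/(-16 - 62) = 25159/37873 + 10320/(-78) = 25159/37873 + 10320*(-1/78) = 25159/37873 - 1720/13 = -64814493/492349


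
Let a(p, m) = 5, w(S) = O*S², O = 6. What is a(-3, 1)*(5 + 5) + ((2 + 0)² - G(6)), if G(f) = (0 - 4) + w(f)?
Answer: -158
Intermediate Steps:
w(S) = 6*S²
G(f) = -4 + 6*f² (G(f) = (0 - 4) + 6*f² = -4 + 6*f²)
a(-3, 1)*(5 + 5) + ((2 + 0)² - G(6)) = 5*(5 + 5) + ((2 + 0)² - (-4 + 6*6²)) = 5*10 + (2² - (-4 + 6*36)) = 50 + (4 - (-4 + 216)) = 50 + (4 - 1*212) = 50 + (4 - 212) = 50 - 208 = -158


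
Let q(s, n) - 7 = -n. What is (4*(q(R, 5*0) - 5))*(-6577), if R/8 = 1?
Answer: -52616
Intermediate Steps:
R = 8 (R = 8*1 = 8)
q(s, n) = 7 - n
(4*(q(R, 5*0) - 5))*(-6577) = (4*((7 - 5*0) - 5))*(-6577) = (4*((7 - 1*0) - 5))*(-6577) = (4*((7 + 0) - 5))*(-6577) = (4*(7 - 5))*(-6577) = (4*2)*(-6577) = 8*(-6577) = -52616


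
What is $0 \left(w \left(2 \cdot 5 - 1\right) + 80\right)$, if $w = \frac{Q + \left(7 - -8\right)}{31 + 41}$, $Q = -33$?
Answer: $0$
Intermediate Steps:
$w = - \frac{1}{4}$ ($w = \frac{-33 + \left(7 - -8\right)}{31 + 41} = \frac{-33 + \left(7 + 8\right)}{72} = \left(-33 + 15\right) \frac{1}{72} = \left(-18\right) \frac{1}{72} = - \frac{1}{4} \approx -0.25$)
$0 \left(w \left(2 \cdot 5 - 1\right) + 80\right) = 0 \left(- \frac{2 \cdot 5 - 1}{4} + 80\right) = 0 \left(- \frac{10 - 1}{4} + 80\right) = 0 \left(\left(- \frac{1}{4}\right) 9 + 80\right) = 0 \left(- \frac{9}{4} + 80\right) = 0 \cdot \frac{311}{4} = 0$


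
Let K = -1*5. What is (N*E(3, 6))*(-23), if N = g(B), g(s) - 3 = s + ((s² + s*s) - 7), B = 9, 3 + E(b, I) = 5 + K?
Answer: 11523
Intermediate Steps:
K = -5
E(b, I) = -3 (E(b, I) = -3 + (5 - 5) = -3 + 0 = -3)
g(s) = -4 + s + 2*s² (g(s) = 3 + (s + ((s² + s*s) - 7)) = 3 + (s + ((s² + s²) - 7)) = 3 + (s + (2*s² - 7)) = 3 + (s + (-7 + 2*s²)) = 3 + (-7 + s + 2*s²) = -4 + s + 2*s²)
N = 167 (N = -4 + 9 + 2*9² = -4 + 9 + 2*81 = -4 + 9 + 162 = 167)
(N*E(3, 6))*(-23) = (167*(-3))*(-23) = -501*(-23) = 11523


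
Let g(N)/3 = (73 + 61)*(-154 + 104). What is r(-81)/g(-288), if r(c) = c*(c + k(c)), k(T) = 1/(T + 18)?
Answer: -3828/11725 ≈ -0.32648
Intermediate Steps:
g(N) = -20100 (g(N) = 3*((73 + 61)*(-154 + 104)) = 3*(134*(-50)) = 3*(-6700) = -20100)
k(T) = 1/(18 + T)
r(c) = c*(c + 1/(18 + c))
r(-81)/g(-288) = -81*(1 - 81*(18 - 81))/(18 - 81)/(-20100) = -81*(1 - 81*(-63))/(-63)*(-1/20100) = -81*(-1/63)*(1 + 5103)*(-1/20100) = -81*(-1/63)*5104*(-1/20100) = (45936/7)*(-1/20100) = -3828/11725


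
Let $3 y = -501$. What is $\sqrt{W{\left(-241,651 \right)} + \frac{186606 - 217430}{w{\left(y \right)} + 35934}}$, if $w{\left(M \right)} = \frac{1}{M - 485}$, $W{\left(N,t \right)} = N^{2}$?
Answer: $\frac{\sqrt{31881148070160633393}}{23428967} \approx 241.0$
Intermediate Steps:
$y = -167$ ($y = \frac{1}{3} \left(-501\right) = -167$)
$w{\left(M \right)} = \frac{1}{-485 + M}$
$\sqrt{W{\left(-241,651 \right)} + \frac{186606 - 217430}{w{\left(y \right)} + 35934}} = \sqrt{\left(-241\right)^{2} + \frac{186606 - 217430}{\frac{1}{-485 - 167} + 35934}} = \sqrt{58081 - \frac{30824}{\frac{1}{-652} + 35934}} = \sqrt{58081 - \frac{30824}{- \frac{1}{652} + 35934}} = \sqrt{58081 - \frac{30824}{\frac{23428967}{652}}} = \sqrt{58081 - \frac{20097248}{23428967}} = \sqrt{\frac{1360757735079}{23428967}} = \frac{\sqrt{31881148070160633393}}{23428967}$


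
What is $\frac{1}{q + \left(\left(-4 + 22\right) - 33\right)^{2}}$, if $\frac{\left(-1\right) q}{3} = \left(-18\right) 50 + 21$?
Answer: $\frac{1}{2862} \approx 0.00034941$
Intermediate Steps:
$q = 2637$ ($q = - 3 \left(\left(-18\right) 50 + 21\right) = - 3 \left(-900 + 21\right) = \left(-3\right) \left(-879\right) = 2637$)
$\frac{1}{q + \left(\left(-4 + 22\right) - 33\right)^{2}} = \frac{1}{2637 + \left(\left(-4 + 22\right) - 33\right)^{2}} = \frac{1}{2637 + \left(18 - 33\right)^{2}} = \frac{1}{2637 + \left(-15\right)^{2}} = \frac{1}{2637 + 225} = \frac{1}{2862}$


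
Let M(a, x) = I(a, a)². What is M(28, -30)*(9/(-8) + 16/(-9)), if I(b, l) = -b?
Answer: -20482/9 ≈ -2275.8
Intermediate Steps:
M(a, x) = a² (M(a, x) = (-a)² = a²)
M(28, -30)*(9/(-8) + 16/(-9)) = 28²*(9/(-8) + 16/(-9)) = 784*(9*(-⅛) + 16*(-⅑)) = 784*(-9/8 - 16/9) = 784*(-209/72) = -20482/9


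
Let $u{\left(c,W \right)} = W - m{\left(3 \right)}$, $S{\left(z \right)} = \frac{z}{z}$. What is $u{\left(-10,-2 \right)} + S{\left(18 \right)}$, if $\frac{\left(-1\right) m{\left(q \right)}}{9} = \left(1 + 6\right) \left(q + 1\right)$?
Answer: $251$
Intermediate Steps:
$S{\left(z \right)} = 1$
$m{\left(q \right)} = -63 - 63 q$ ($m{\left(q \right)} = - 9 \left(1 + 6\right) \left(q + 1\right) = - 9 \cdot 7 \left(1 + q\right) = - 9 \left(7 + 7 q\right) = -63 - 63 q$)
$u{\left(c,W \right)} = 252 + W$ ($u{\left(c,W \right)} = W - \left(-63 - 189\right) = W - -252 = W + 252 = 252 + W$)
$u{\left(-10,-2 \right)} + S{\left(18 \right)} = \left(252 - 2\right) + 1 = 250 + 1 = 251$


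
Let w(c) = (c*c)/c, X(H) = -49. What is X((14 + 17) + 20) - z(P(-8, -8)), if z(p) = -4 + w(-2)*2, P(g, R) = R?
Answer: -41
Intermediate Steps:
w(c) = c (w(c) = c**2/c = c)
z(p) = -8 (z(p) = -4 - 2*2 = -4 - 4 = -8)
X((14 + 17) + 20) - z(P(-8, -8)) = -49 - 1*(-8) = -49 + 8 = -41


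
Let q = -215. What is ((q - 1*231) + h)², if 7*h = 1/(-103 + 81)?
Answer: 4717629225/23716 ≈ 1.9892e+5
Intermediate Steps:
h = -1/154 (h = 1/(7*(-103 + 81)) = (⅐)/(-22) = (⅐)*(-1/22) = -1/154 ≈ -0.0064935)
((q - 1*231) + h)² = ((-215 - 1*231) - 1/154)² = ((-215 - 231) - 1/154)² = (-446 - 1/154)² = (-68685/154)² = 4717629225/23716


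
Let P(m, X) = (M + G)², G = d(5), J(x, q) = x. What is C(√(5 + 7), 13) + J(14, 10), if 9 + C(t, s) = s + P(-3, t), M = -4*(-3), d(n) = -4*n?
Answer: 82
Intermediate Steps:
M = 12
G = -20 (G = -4*5 = -20)
P(m, X) = 64 (P(m, X) = (12 - 20)² = (-8)² = 64)
C(t, s) = 55 + s (C(t, s) = -9 + (s + 64) = -9 + (64 + s) = 55 + s)
C(√(5 + 7), 13) + J(14, 10) = (55 + 13) + 14 = 68 + 14 = 82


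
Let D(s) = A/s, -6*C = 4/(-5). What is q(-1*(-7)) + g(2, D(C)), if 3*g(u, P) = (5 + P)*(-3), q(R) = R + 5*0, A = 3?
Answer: -41/2 ≈ -20.500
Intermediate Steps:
q(R) = R (q(R) = R + 0 = R)
C = 2/15 (C = -2/(3*(-5)) = -2*(-1)/(3*5) = -⅙*(-⅘) = 2/15 ≈ 0.13333)
D(s) = 3/s
g(u, P) = -5 - P (g(u, P) = ((5 + P)*(-3))/3 = (-15 - 3*P)/3 = -5 - P)
q(-1*(-7)) + g(2, D(C)) = -1*(-7) + (-5 - 3/2/15) = 7 + (-5 - 3*15/2) = 7 + (-5 - 1*45/2) = 7 + (-5 - 45/2) = 7 - 55/2 = -41/2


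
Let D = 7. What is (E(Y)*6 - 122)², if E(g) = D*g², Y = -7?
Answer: 3748096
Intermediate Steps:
E(g) = 7*g²
(E(Y)*6 - 122)² = ((7*(-7)²)*6 - 122)² = ((7*49)*6 - 122)² = (343*6 - 122)² = (2058 - 122)² = 1936² = 3748096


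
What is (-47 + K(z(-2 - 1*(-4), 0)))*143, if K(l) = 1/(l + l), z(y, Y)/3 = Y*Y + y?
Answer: -80509/12 ≈ -6709.1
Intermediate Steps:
z(y, Y) = 3*y + 3*Y**2 (z(y, Y) = 3*(Y*Y + y) = 3*(Y**2 + y) = 3*(y + Y**2) = 3*y + 3*Y**2)
K(l) = 1/(2*l)
(-47 + K(z(-2 - 1*(-4), 0)))*143 = (-47 + 1/(2*(3*(-2 - 1*(-4)) + 3*0**2)))*143 = (-47 + 1/(2*(3*(-2 + 4) + 3*0)))*143 = (-47 + 1/(2*(3*2 + 0)))*143 = (-47 + 1/(2*(6 + 0)))*143 = (-47 + (1/2)/6)*143 = (-47 + (1/2)*(1/6))*143 = (-47 + 1/12)*143 = -563/12*143 = -80509/12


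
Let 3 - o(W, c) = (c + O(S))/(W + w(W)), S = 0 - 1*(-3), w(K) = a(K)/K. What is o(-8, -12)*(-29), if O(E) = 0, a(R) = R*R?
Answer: -261/4 ≈ -65.250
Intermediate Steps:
a(R) = R²
w(K) = K (w(K) = K²/K = K)
S = 3 (S = 0 + 3 = 3)
o(W, c) = 3 - c/(2*W) (o(W, c) = 3 - (c + 0)/(W + W) = 3 - c/(2*W))
o(-8, -12)*(-29) = (3 - ½*(-12)/(-8))*(-29) = (3 - ½*(-12)*(-⅛))*(-29) = (3 - ¾)*(-29) = (9/4)*(-29) = -261/4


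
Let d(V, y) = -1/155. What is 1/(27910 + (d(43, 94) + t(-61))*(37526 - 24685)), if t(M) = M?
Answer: -155/117098446 ≈ -1.3237e-6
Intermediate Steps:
d(V, y) = -1/155 (d(V, y) = -1*1/155 = -1/155)
1/(27910 + (d(43, 94) + t(-61))*(37526 - 24685)) = 1/(27910 + (-1/155 - 61)*(37526 - 24685)) = 1/(27910 - 9456/155*12841) = 1/(27910 - 121424496/155) = 1/(-117098446/155) = -155/117098446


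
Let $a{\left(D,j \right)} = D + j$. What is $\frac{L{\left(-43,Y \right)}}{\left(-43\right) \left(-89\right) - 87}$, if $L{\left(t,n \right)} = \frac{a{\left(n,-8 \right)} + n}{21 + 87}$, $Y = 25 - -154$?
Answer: $\frac{35}{40392} \approx 0.00086651$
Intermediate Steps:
$Y = 179$ ($Y = 25 + 154 = 179$)
$L{\left(t,n \right)} = - \frac{2}{27} + \frac{n}{54}$ ($L{\left(t,n \right)} = \frac{\left(n - 8\right) + n}{21 + 87} = \frac{\left(-8 + n\right) + n}{108} = \left(-8 + 2 n\right) \frac{1}{108} = - \frac{2}{27} + \frac{n}{54}$)
$\frac{L{\left(-43,Y \right)}}{\left(-43\right) \left(-89\right) - 87} = \frac{- \frac{2}{27} + \frac{1}{54} \cdot 179}{\left(-43\right) \left(-89\right) - 87} = \frac{- \frac{2}{27} + \frac{179}{54}}{3827 - 87} = \frac{175}{54 \cdot 3740} = \frac{175}{54} \cdot \frac{1}{3740} = \frac{35}{40392}$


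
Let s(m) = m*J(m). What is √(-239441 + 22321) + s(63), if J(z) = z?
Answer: 3969 + 4*I*√13570 ≈ 3969.0 + 465.96*I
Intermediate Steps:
s(m) = m² (s(m) = m*m = m²)
√(-239441 + 22321) + s(63) = √(-239441 + 22321) + 63² = √(-217120) + 3969 = 4*I*√13570 + 3969 = 3969 + 4*I*√13570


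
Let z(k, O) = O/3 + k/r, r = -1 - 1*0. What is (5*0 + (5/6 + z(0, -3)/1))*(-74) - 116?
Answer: -311/3 ≈ -103.67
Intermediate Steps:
r = -1 (r = -1 + 0 = -1)
z(k, O) = -k + O/3 (z(k, O) = O/3 + k/(-1) = O*(⅓) + k*(-1) = O/3 - k = -k + O/3)
(5*0 + (5/6 + z(0, -3)/1))*(-74) - 116 = (5*0 + (5/6 + (-1*0 + (⅓)*(-3))/1))*(-74) - 116 = (0 + (5*(⅙) + (0 - 1)*1))*(-74) - 116 = (0 + (⅚ - 1*1))*(-74) - 116 = (0 + (⅚ - 1))*(-74) - 116 = (0 - ⅙)*(-74) - 116 = -⅙*(-74) - 116 = 37/3 - 116 = -311/3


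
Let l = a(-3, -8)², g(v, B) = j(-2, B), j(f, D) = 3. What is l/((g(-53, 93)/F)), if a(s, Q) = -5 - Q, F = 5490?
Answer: 16470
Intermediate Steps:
g(v, B) = 3
l = 9 (l = (-5 - 1*(-8))² = (-5 + 8)² = 3² = 9)
l/((g(-53, 93)/F)) = 9/((3/5490)) = 9/((3*(1/5490))) = 9/(1/1830) = 9*1830 = 16470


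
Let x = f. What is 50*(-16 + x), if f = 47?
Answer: 1550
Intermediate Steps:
x = 47
50*(-16 + x) = 50*(-16 + 47) = 50*31 = 1550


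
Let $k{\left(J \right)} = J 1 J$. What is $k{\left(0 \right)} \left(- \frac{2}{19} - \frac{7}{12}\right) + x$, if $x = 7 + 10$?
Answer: $17$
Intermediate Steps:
$k{\left(J \right)} = J^{2}$ ($k{\left(J \right)} = J J = J^{2}$)
$x = 17$
$k{\left(0 \right)} \left(- \frac{2}{19} - \frac{7}{12}\right) + x = 0^{2} \left(- \frac{2}{19} - \frac{7}{12}\right) + 17 = 0 \left(\left(-2\right) \frac{1}{19} - \frac{7}{12}\right) + 17 = 0 \left(- \frac{2}{19} - \frac{7}{12}\right) + 17 = 0 \left(- \frac{157}{228}\right) + 17 = 0 + 17 = 17$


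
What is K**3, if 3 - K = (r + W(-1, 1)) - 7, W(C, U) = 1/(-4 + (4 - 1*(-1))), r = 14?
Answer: -125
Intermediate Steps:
W(C, U) = 1 (W(C, U) = 1/(-4 + (4 + 1)) = 1/(-4 + 5) = 1/1 = 1)
K = -5 (K = 3 - ((14 + 1) - 7) = 3 - (15 - 7) = 3 - 1*8 = 3 - 8 = -5)
K**3 = (-5)**3 = -125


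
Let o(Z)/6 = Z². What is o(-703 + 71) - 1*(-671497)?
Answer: 3068041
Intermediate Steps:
o(Z) = 6*Z²
o(-703 + 71) - 1*(-671497) = 6*(-703 + 71)² - 1*(-671497) = 6*(-632)² + 671497 = 6*399424 + 671497 = 2396544 + 671497 = 3068041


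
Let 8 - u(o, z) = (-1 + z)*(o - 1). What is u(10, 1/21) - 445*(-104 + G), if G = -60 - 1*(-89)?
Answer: 233741/7 ≈ 33392.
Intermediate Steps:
G = 29 (G = -60 + 89 = 29)
u(o, z) = 8 - (-1 + o)*(-1 + z) (u(o, z) = 8 - (-1 + z)*(o - 1) = 8 - (-1 + z)*(-1 + o) = 8 - (-1 + o)*(-1 + z))
u(10, 1/21) - 445*(-104 + G) = (7 + 10 + 1/21 - 1*10/21) - 445*(-104 + 29) = (7 + 10 + 1/21 - 1*10*1/21) - 445*(-75) = (7 + 10 + 1/21 - 10/21) + 33375 = 116/7 + 33375 = 233741/7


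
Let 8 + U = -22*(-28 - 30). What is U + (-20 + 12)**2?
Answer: 1332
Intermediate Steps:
U = 1268 (U = -8 - 22*(-28 - 30) = -8 - 22*(-58) = -8 + 1276 = 1268)
U + (-20 + 12)**2 = 1268 + (-20 + 12)**2 = 1268 + (-8)**2 = 1268 + 64 = 1332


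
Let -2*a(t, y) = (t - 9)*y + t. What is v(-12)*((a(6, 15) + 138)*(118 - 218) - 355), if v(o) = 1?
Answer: -16105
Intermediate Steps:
a(t, y) = -t/2 - y*(-9 + t)/2 (a(t, y) = -((t - 9)*y + t)/2 = -((-9 + t)*y + t)/2 = -(y*(-9 + t) + t)/2 = -(t + y*(-9 + t))/2 = -t/2 - y*(-9 + t)/2)
v(-12)*((a(6, 15) + 138)*(118 - 218) - 355) = 1*(((-1/2*6 + (9/2)*15 - 1/2*6*15) + 138)*(118 - 218) - 355) = 1*(((-3 + 135/2 - 45) + 138)*(-100) - 355) = 1*((39/2 + 138)*(-100) - 355) = 1*((315/2)*(-100) - 355) = 1*(-15750 - 355) = 1*(-16105) = -16105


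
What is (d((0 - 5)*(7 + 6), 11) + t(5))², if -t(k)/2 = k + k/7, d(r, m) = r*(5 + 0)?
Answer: 5546025/49 ≈ 1.1318e+5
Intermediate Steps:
d(r, m) = 5*r (d(r, m) = r*5 = 5*r)
t(k) = -16*k/7 (t(k) = -2*(k + k/7) = -16*k/7)
(d((0 - 5)*(7 + 6), 11) + t(5))² = (5*((0 - 5)*(7 + 6)) - 16/7*5)² = (5*(-5*13) - 80/7)² = (5*(-65) - 80/7)² = (-325 - 80/7)² = (-2355/7)² = 5546025/49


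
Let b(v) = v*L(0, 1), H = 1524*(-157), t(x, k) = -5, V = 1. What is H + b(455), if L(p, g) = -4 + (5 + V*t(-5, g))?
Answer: -241088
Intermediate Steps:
H = -239268
L(p, g) = -4 (L(p, g) = -4 + (5 + 1*(-5)) = -4 + (5 - 5) = -4 + 0 = -4)
b(v) = -4*v (b(v) = v*(-4) = -4*v)
H + b(455) = -239268 - 4*455 = -239268 - 1820 = -241088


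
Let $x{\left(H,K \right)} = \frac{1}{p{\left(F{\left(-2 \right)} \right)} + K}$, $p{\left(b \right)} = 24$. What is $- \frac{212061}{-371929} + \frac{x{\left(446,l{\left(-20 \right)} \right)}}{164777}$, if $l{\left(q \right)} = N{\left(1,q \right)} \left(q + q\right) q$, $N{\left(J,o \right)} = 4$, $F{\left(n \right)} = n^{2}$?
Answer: $\frac{112655508251857}{197583951741592} \approx 0.57017$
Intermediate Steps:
$l{\left(q \right)} = 8 q^{2}$ ($l{\left(q \right)} = 4 \left(q + q\right) q = 4 \cdot 2 q q = 4 \cdot 2 q^{2} = 8 q^{2}$)
$x{\left(H,K \right)} = \frac{1}{24 + K}$
$- \frac{212061}{-371929} + \frac{x{\left(446,l{\left(-20 \right)} \right)}}{164777} = - \frac{212061}{-371929} + \frac{1}{\left(24 + 8 \left(-20\right)^{2}\right) 164777} = \left(-212061\right) \left(- \frac{1}{371929}\right) + \frac{1}{24 + 8 \cdot 400} \cdot \frac{1}{164777} = \frac{212061}{371929} + \frac{1}{24 + 3200} \cdot \frac{1}{164777} = \frac{212061}{371929} + \frac{1}{3224} \cdot \frac{1}{164777} = \frac{212061}{371929} + \frac{1}{531241048} = \frac{112655508251857}{197583951741592}$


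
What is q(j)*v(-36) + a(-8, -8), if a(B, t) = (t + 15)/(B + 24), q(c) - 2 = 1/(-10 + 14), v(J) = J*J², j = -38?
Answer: -1679609/16 ≈ -1.0498e+5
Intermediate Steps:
v(J) = J³
q(c) = 9/4 (q(c) = 2 + 1/(-10 + 14) = 2 + 1/4 = 2 + ¼ = 9/4)
a(B, t) = (15 + t)/(24 + B)
q(j)*v(-36) + a(-8, -8) = (9/4)*(-36)³ + (15 - 8)/(24 - 8) = (9/4)*(-46656) + 7/16 = -104976 + (1/16)*7 = -104976 + 7/16 = -1679609/16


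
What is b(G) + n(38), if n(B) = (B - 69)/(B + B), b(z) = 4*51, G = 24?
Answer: 15473/76 ≈ 203.59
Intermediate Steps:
b(z) = 204
n(B) = (-69 + B)/(2*B) (n(B) = (-69 + B)/((2*B)) = (-69 + B)*(1/(2*B)) = (-69 + B)/(2*B))
b(G) + n(38) = 204 + (½)*(-69 + 38)/38 = 204 + (½)*(1/38)*(-31) = 204 - 31/76 = 15473/76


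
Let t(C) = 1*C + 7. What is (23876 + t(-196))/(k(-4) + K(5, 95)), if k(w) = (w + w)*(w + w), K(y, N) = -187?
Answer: -23687/123 ≈ -192.58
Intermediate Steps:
t(C) = 7 + C (t(C) = C + 7 = 7 + C)
k(w) = 4*w² (k(w) = (2*w)*(2*w) = 4*w²)
(23876 + t(-196))/(k(-4) + K(5, 95)) = (23876 + (7 - 196))/(4*(-4)² - 187) = (23876 - 189)/(4*16 - 187) = 23687/(64 - 187) = 23687/(-123) = 23687*(-1/123) = -23687/123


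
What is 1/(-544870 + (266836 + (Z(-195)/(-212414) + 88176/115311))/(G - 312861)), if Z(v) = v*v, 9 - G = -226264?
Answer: -706952654415784/385199471414019704891 ≈ -1.8353e-6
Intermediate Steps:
G = 226273 (G = 9 - 1*(-226264) = 9 + 226264 = 226273)
Z(v) = v**2
1/(-544870 + (266836 + (Z(-195)/(-212414) + 88176/115311))/(G - 312861)) = 1/(-544870 + (266836 + ((-195)**2/(-212414) + 88176/115311))/(226273 - 312861)) = 1/(-544870 + (266836 + (38025*(-1/212414) + 88176*(1/115311)))/(-86588)) = 1/(-544870 + (266836 + (-38025/212414 + 29392/38437))*(-1/86588)) = 1/(-544870 + (266836 + 4781705363/8164556918)*(-1/86588)) = 1/(-544870 + (2178602491476811/8164556918)*(-1/86588)) = 1/(-544870 - 2178602491476811/706952654415784) = 1/(-385199471414019704891/706952654415784) = -706952654415784/385199471414019704891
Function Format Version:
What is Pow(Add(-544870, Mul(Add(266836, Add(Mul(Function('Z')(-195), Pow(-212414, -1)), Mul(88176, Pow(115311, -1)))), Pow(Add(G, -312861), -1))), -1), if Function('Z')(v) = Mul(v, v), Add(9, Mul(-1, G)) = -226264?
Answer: Rational(-706952654415784, 385199471414019704891) ≈ -1.8353e-6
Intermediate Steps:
G = 226273 (G = Add(9, Mul(-1, -226264)) = Add(9, 226264) = 226273)
Function('Z')(v) = Pow(v, 2)
Pow(Add(-544870, Mul(Add(266836, Add(Mul(Function('Z')(-195), Pow(-212414, -1)), Mul(88176, Pow(115311, -1)))), Pow(Add(G, -312861), -1))), -1) = Pow(Add(-544870, Mul(Add(266836, Add(Mul(Pow(-195, 2), Pow(-212414, -1)), Mul(88176, Pow(115311, -1)))), Pow(Add(226273, -312861), -1))), -1) = Pow(Add(-544870, Mul(Add(266836, Add(Mul(38025, Rational(-1, 212414)), Mul(88176, Rational(1, 115311)))), Pow(-86588, -1))), -1) = Pow(Add(-544870, Mul(Add(266836, Add(Rational(-38025, 212414), Rational(29392, 38437))), Rational(-1, 86588))), -1) = Pow(Add(-544870, Mul(Add(266836, Rational(4781705363, 8164556918)), Rational(-1, 86588))), -1) = Pow(Add(-544870, Mul(Rational(2178602491476811, 8164556918), Rational(-1, 86588))), -1) = Pow(Add(-544870, Rational(-2178602491476811, 706952654415784)), -1) = Pow(Rational(-385199471414019704891, 706952654415784), -1) = Rational(-706952654415784, 385199471414019704891)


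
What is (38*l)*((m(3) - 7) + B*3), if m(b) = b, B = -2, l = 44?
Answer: -16720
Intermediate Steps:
(38*l)*((m(3) - 7) + B*3) = (38*44)*((3 - 7) - 2*3) = 1672*(-4 - 6) = 1672*(-10) = -16720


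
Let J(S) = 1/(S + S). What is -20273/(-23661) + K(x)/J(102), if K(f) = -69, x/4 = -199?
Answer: -30275633/2151 ≈ -14075.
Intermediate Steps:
x = -796 (x = 4*(-199) = -796)
J(S) = 1/(2*S)
-20273/(-23661) + K(x)/J(102) = -20273/(-23661) - 69/((½)/102) = -20273*(-1/23661) - 69/((½)*(1/102)) = 1843/2151 - 69/1/204 = 1843/2151 - 69*204 = 1843/2151 - 14076 = -30275633/2151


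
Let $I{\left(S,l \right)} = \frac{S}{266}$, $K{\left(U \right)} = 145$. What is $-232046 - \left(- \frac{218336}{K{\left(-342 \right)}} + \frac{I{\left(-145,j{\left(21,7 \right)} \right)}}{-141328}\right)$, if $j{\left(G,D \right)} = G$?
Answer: $- \frac{1256679650309857}{5451020960} \approx -2.3054 \cdot 10^{5}$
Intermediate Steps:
$I{\left(S,l \right)} = \frac{S}{266}$ ($I{\left(S,l \right)} = S \frac{1}{266} = \frac{S}{266}$)
$-232046 - \left(- \frac{218336}{K{\left(-342 \right)}} + \frac{I{\left(-145,j{\left(21,7 \right)} \right)}}{-141328}\right) = -232046 - \left(- \frac{218336}{145} + \frac{\frac{1}{266} \left(-145\right)}{-141328}\right) = -232046 - \left(\left(-218336\right) \frac{1}{145} - - \frac{145}{37593248}\right) = -232046 - \left(- \frac{218336}{145} + \frac{145}{37593248}\right) = -232046 - - \frac{8207959374303}{5451020960} = -232046 + \frac{8207959374303}{5451020960} = - \frac{1256679650309857}{5451020960}$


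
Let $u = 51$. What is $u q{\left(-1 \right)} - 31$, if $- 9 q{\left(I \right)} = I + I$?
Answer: $- \frac{59}{3} \approx -19.667$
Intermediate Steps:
$q{\left(I \right)} = - \frac{2 I}{9}$ ($q{\left(I \right)} = - \frac{I + I}{9} = - \frac{2 I}{9}$)
$u q{\left(-1 \right)} - 31 = 51 \left(\left(- \frac{2}{9}\right) \left(-1\right)\right) - 31 = 51 \cdot \frac{2}{9} - 31 = \frac{34}{3} - 31 = - \frac{59}{3}$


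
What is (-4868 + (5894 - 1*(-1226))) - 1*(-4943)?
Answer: 7195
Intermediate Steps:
(-4868 + (5894 - 1*(-1226))) - 1*(-4943) = (-4868 + (5894 + 1226)) + 4943 = (-4868 + 7120) + 4943 = 2252 + 4943 = 7195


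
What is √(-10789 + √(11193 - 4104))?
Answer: √(-10789 + √7089) ≈ 103.46*I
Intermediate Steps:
√(-10789 + √(11193 - 4104)) = √(-10789 + √7089)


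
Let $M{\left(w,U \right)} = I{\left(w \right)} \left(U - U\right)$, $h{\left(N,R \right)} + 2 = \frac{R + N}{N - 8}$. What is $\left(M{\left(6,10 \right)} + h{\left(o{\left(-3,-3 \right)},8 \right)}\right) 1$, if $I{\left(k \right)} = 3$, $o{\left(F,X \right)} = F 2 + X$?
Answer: $- \frac{33}{17} \approx -1.9412$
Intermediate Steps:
$o{\left(F,X \right)} = X + 2 F$ ($o{\left(F,X \right)} = 2 F + X = X + 2 F$)
$h{\left(N,R \right)} = -2 + \frac{N + R}{-8 + N}$ ($h{\left(N,R \right)} = -2 + \frac{R + N}{N - 8} = -2 + \frac{N + R}{-8 + N}$)
$M{\left(w,U \right)} = 0$ ($M{\left(w,U \right)} = 3 \left(U - U\right) = 3 \cdot 0 = 0$)
$\left(M{\left(6,10 \right)} + h{\left(o{\left(-3,-3 \right)},8 \right)}\right) 1 = \left(0 + \frac{16 + 8 - \left(-3 + 2 \left(-3\right)\right)}{-8 + \left(-3 + 2 \left(-3\right)\right)}\right) 1 = \left(0 + \frac{16 + 8 - \left(-3 - 6\right)}{-8 - 9}\right) 1 = \left(0 + \frac{16 + 8 - -9}{-8 - 9}\right) 1 = \left(0 + \frac{16 + 8 + 9}{-17}\right) 1 = \left(0 - \frac{33}{17}\right) 1 = \left(- \frac{33}{17}\right) 1 = - \frac{33}{17}$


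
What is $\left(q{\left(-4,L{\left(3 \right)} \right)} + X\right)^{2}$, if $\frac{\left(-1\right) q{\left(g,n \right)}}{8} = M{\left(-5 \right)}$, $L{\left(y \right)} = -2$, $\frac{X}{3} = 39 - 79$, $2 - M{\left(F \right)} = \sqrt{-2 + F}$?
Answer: $18048 - 2176 i \sqrt{7} \approx 18048.0 - 5757.2 i$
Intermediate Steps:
$M{\left(F \right)} = 2 - \sqrt{-2 + F}$
$X = -120$ ($X = 3 \left(39 - 79\right) = 3 \left(-40\right) = -120$)
$q{\left(g,n \right)} = -16 + 8 i \sqrt{7}$ ($q{\left(g,n \right)} = - 8 \left(2 - \sqrt{-2 - 5}\right) = - 8 \left(2 - \sqrt{-7}\right) = - 8 \left(2 - i \sqrt{7}\right) = -16 + 8 i \sqrt{7}$)
$\left(q{\left(-4,L{\left(3 \right)} \right)} + X\right)^{2} = \left(\left(-16 + 8 i \sqrt{7}\right) - 120\right)^{2} = \left(-136 + 8 i \sqrt{7}\right)^{2}$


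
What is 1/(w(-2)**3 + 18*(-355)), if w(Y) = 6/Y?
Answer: -1/6417 ≈ -0.00015584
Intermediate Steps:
1/(w(-2)**3 + 18*(-355)) = 1/((6/(-2))**3 + 18*(-355)) = 1/((6*(-1/2))**3 - 6390) = 1/((-3)**3 - 6390) = 1/(-27 - 6390) = 1/(-6417) = -1/6417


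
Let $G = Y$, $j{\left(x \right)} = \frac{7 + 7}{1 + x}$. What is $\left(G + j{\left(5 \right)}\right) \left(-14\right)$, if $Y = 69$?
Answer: $- \frac{2996}{3} \approx -998.67$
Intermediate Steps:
$j{\left(x \right)} = \frac{14}{1 + x}$
$G = 69$
$\left(G + j{\left(5 \right)}\right) \left(-14\right) = \left(69 + \frac{14}{1 + 5}\right) \left(-14\right) = \left(69 + \frac{14}{6}\right) \left(-14\right) = \left(69 + 14 \cdot \frac{1}{6}\right) \left(-14\right) = \left(69 + \frac{7}{3}\right) \left(-14\right) = \frac{214}{3} \left(-14\right) = - \frac{2996}{3}$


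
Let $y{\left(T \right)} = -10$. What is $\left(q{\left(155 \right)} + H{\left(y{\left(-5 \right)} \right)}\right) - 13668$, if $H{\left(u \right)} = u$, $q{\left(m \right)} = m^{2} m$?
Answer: $3710197$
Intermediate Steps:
$q{\left(m \right)} = m^{3}$
$\left(q{\left(155 \right)} + H{\left(y{\left(-5 \right)} \right)}\right) - 13668 = \left(155^{3} - 10\right) - 13668 = \left(3723875 - 10\right) - 13668 = 3723865 - 13668 = 3710197$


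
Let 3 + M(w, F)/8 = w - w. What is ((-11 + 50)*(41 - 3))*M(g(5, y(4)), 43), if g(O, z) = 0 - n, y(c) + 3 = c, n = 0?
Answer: -35568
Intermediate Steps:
y(c) = -3 + c
g(O, z) = 0 (g(O, z) = 0 - 1*0 = 0 + 0 = 0)
M(w, F) = -24 (M(w, F) = -24 + 8*(w - w) = -24 + 8*0 = -24 + 0 = -24)
((-11 + 50)*(41 - 3))*M(g(5, y(4)), 43) = ((-11 + 50)*(41 - 3))*(-24) = (39*38)*(-24) = 1482*(-24) = -35568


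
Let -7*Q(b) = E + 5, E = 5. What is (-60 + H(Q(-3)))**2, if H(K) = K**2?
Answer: 8065600/2401 ≈ 3359.3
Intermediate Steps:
Q(b) = -10/7 (Q(b) = -(5 + 5)/7 = -1/7*10 = -10/7)
(-60 + H(Q(-3)))**2 = (-60 + (-10/7)**2)**2 = (-60 + 100/49)**2 = (-2840/49)**2 = 8065600/2401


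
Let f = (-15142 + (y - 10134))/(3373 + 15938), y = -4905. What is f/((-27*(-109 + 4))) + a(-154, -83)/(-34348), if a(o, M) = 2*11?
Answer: -1120542029/940219568190 ≈ -0.0011918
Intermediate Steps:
a(o, M) = 22
f = -30181/19311 (f = (-15142 + (-4905 - 10134))/(3373 + 15938) = (-15142 - 15039)/19311 = -30181*1/19311 = -30181/19311 ≈ -1.5629)
f/((-27*(-109 + 4))) + a(-154, -83)/(-34348) = -30181*(-1/(27*(-109 + 4)))/19311 + 22/(-34348) = -30181/(19311*((-27*(-105)))) + 22*(-1/34348) = -30181/19311/2835 - 11/17174 = -30181/19311*1/2835 - 11/17174 = -30181/54746685 - 11/17174 = -1120542029/940219568190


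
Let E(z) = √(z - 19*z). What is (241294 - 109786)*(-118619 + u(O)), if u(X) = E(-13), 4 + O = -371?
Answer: -15599347452 + 394524*√26 ≈ -1.5597e+10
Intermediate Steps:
O = -375 (O = -4 - 371 = -375)
E(z) = 3*√2*√(-z) (E(z) = √(-18*z) = 3*√2*√(-z))
u(X) = 3*√26 (u(X) = 3*√2*√(-1*(-13)) = 3*√2*√13 = 3*√26)
(241294 - 109786)*(-118619 + u(O)) = (241294 - 109786)*(-118619 + 3*√26) = 131508*(-118619 + 3*√26) = -15599347452 + 394524*√26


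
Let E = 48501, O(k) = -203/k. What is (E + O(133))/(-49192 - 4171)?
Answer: -21430/23579 ≈ -0.90886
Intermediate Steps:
(E + O(133))/(-49192 - 4171) = (48501 - 203/133)/(-49192 - 4171) = (48501 - 203*1/133)/(-53363) = (48501 - 29/19)*(-1/53363) = (921490/19)*(-1/53363) = -21430/23579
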